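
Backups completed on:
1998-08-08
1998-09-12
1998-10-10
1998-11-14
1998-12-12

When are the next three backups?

1999-01-09, 1999-02-13, 1999-03-13

These are Saturdays at 28- or 35-day spacing (35, 28, 35, 28).
The pattern: 2nd Saturday of the month.
January 1999 — 2nd Saturday is 1999-01-09.
February 1999 — 2nd Saturday is 1999-02-13.
March 1999 — 2nd Saturday is 1999-03-13.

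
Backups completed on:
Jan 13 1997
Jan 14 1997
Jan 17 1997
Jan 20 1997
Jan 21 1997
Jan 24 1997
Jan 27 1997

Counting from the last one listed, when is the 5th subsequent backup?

Gaps: 1, 3, 3, 1, 3, 3 days — not constant, but cyclic with period 3.
The events fall on every Monday, Tuesday and Friday.
The following Tuesday is Jan 28 1997.
Next Friday: Jan 31 1997.
Next Monday: Feb 3 1997.
Next Tuesday: Feb 4 1997.
Next Friday: Feb 7 1997.

Feb 7 1997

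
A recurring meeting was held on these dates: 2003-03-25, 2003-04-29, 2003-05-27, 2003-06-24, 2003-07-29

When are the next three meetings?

2003-08-26, 2003-09-30, 2003-10-28

These are Tuesdays with 35, 28, 28, 35-day gaps.
Each is the final Tuesday of its month — 2003-04-29 is past the 28th, so '4th Tuesday' doesn't fit.
August 2003 ends with Tuesday 2003-08-26.
Last Tuesday of September 2003: 2003-09-30.
October 2003 ends with Tuesday 2003-10-28.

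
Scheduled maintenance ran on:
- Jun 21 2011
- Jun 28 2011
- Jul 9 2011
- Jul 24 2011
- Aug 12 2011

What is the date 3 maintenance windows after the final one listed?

Nov 1 2011

The spacing grows by 4 each time: 7, 11, 15, 19 days.
Next gap: 23 days. Aug 12 2011 + 23 days = Sep 4 2011.
Next gap: 27 days. Sep 4 2011 + 27 days = Oct 1 2011.
Next gap: 31 days. Oct 1 2011 + 31 days = Nov 1 2011.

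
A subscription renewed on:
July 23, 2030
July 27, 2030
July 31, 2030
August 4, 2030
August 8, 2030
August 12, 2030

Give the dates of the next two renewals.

August 16, 2030; August 20, 2030

The spacing is 4, 4, 4, 4, 4 days — always 4 days.
August 12, 2030 + 4 days = August 16, 2030.
August 16, 2030 + 4 days = August 20, 2030.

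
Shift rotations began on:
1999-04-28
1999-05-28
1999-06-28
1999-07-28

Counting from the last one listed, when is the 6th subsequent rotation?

Each date is the 28th; the gaps (30, 31, 30) track the month lengths.
The rule is the 28th of each month.
August 1999: 1999-08-28.
September 1999: 1999-09-28.
Next: October 1999 → 1999-10-28.
Next: November 1999 → 1999-11-28.
December 1999: 1999-12-28.
Next: January 2000 → 2000-01-28.

2000-01-28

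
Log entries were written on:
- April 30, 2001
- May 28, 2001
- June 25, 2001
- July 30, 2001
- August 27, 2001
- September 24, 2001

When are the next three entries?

Every date is a Monday; gaps 28, 28, 35, 28, 28 days.
Each is the last Monday of its month (at least one falls on the 29th or later, ruling out '4th Monday').
Last Monday of October 2001: October 29, 2001.
November 2001 ends with Monday November 26, 2001.
Last Monday of December 2001: December 31, 2001.

October 29, 2001; November 26, 2001; December 31, 2001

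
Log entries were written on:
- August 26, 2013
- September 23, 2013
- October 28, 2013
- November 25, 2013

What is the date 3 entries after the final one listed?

Gaps: 28, 35, 28 days — a mix of 28 and 35. Every date is a Monday.
Each is the 4th Monday of its month.
4th Monday of December 2013: December 23, 2013.
4th Monday of January 2014: January 27, 2014.
4th Monday of February 2014: February 24, 2014.

February 24, 2014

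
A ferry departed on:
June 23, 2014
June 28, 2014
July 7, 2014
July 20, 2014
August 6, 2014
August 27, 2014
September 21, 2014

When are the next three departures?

Gaps: 5, 9, 13, 17, 21, 25 days — each gap is 4 larger than the previous one.
Next gap: 29 days. September 21, 2014 + 29 days = October 20, 2014.
Next gap: 33 days. October 20, 2014 + 33 days = November 22, 2014.
Next gap: 37 days. November 22, 2014 + 37 days = December 29, 2014.

October 20, 2014; November 22, 2014; December 29, 2014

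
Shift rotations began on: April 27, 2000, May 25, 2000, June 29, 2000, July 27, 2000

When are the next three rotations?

These are Thursdays with 28, 35, 28-day gaps.
Each is the final Thursday of its month — June 29, 2000 is past the 28th, so '4th Thursday' doesn't fit.
Last Thursday of August 2000: August 31, 2000.
September 2000 ends with Thursday September 28, 2000.
October 2000 ends with Thursday October 26, 2000.

August 31, 2000; September 28, 2000; October 26, 2000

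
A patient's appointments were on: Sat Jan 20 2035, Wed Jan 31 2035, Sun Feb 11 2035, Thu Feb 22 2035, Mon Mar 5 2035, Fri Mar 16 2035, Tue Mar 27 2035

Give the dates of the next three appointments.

Every event comes 11 days after the last (11, 11, 11, 11, 11, 11).
Tue Mar 27 2035 + 11 days = Sat Apr 7 2035.
Sat Apr 7 2035 + 11 days = Wed Apr 18 2035.
Wed Apr 18 2035 + 11 days = Sun Apr 29 2035.

Sat Apr 7 2035, Wed Apr 18 2035, Sun Apr 29 2035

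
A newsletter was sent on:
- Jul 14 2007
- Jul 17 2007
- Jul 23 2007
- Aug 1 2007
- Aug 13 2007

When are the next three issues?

Aug 28 2007, Sep 15 2007, Oct 6 2007

Gaps: 3, 6, 9, 12 days — each gap is 3 larger than the previous one.
Next gap: 15 days. Aug 13 2007 + 15 days = Aug 28 2007.
Next gap: 18 days. Aug 28 2007 + 18 days = Sep 15 2007.
Next gap: 21 days. Sep 15 2007 + 21 days = Oct 6 2007.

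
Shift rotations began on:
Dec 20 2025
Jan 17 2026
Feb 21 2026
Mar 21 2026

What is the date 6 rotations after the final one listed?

Sep 19 2026

Gaps: 28, 35, 28 days — a mix of 28 and 35. Every date is a Saturday.
Each is the 3rd Saturday of its month.
April 2026 — 3rd Saturday is Apr 18 2026.
3rd Saturday of May 2026: May 16 2026.
3rd Saturday of June 2026: Jun 20 2026.
3rd Saturday of July 2026: Jul 18 2026.
August 2026 — 3rd Saturday is Aug 15 2026.
September 2026 — 3rd Saturday is Sep 19 2026.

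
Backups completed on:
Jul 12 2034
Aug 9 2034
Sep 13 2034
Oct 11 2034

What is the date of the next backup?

These are Wednesdays at 28- or 35-day spacing (28, 35, 28).
The pattern: 2nd Wednesday of the month.
2nd Wednesday of November 2034: Nov 8 2034.

Nov 8 2034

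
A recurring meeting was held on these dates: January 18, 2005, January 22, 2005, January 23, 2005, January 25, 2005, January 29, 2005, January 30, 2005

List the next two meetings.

Gaps: 4, 1, 2, 4, 1 days — not constant, but cyclic with period 3.
The events fall on every Tuesday, Saturday and Sunday.
The following Tuesday is February 1, 2005.
The following Saturday is February 5, 2005.

February 1, 2005; February 5, 2005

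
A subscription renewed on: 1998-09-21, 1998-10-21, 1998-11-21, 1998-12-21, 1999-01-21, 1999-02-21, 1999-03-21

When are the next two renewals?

Each date is the 21st; the gaps (30, 31, 30, 31, 31, 28) track the month lengths.
The rule is the 21st of each month.
April 1999: 1999-04-21.
Next: May 1999 → 1999-05-21.

1999-04-21, 1999-05-21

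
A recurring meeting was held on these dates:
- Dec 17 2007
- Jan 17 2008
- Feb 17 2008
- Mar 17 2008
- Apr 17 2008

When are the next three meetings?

The day-of-month is always 17 (31, 31, 29, 31 days between events).
So this recurs on the 17th of each month.
May 2008: May 17 2008.
Next: June 2008 → Jun 17 2008.
Next: July 2008 → Jul 17 2008.

May 17 2008, Jun 17 2008, Jul 17 2008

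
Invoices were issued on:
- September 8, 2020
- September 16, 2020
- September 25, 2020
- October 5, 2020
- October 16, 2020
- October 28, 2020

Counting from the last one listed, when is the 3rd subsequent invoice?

December 9, 2020

The spacing grows by 1 each time: 8, 9, 10, 11, 12 days.
Next gap: 13 days. October 28, 2020 + 13 days = November 10, 2020.
Next gap: 14 days. November 10, 2020 + 14 days = November 24, 2020.
Next gap: 15 days. November 24, 2020 + 15 days = December 9, 2020.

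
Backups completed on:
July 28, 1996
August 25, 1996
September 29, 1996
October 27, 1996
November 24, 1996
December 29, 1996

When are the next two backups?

These are Sundays with 28, 35, 28, 28, 35-day gaps.
Each is the final Sunday of its month — September 29, 1996 is past the 28th, so '4th Sunday' doesn't fit.
January 1997 ends with Sunday January 26, 1997.
Last Sunday of February 1997: February 23, 1997.

January 26, 1997; February 23, 1997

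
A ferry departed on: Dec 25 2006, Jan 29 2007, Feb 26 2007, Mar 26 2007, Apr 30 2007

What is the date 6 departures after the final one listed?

Oct 29 2007

Every date is a Monday; gaps 35, 28, 28, 35 days.
Each is the last Monday of its month (at least one falls on the 29th or later, ruling out '4th Monday').
May 2007 ends with Monday May 28 2007.
Last Monday of June 2007: Jun 25 2007.
July 2007 ends with Monday Jul 30 2007.
Last Monday of August 2007: Aug 27 2007.
Last Monday of September 2007: Sep 24 2007.
Last Monday of October 2007: Oct 29 2007.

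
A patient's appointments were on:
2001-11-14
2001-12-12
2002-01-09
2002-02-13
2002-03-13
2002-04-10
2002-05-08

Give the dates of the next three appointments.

Gaps: 28, 28, 35, 28, 28, 28 days — a mix of 28 and 35. Every date is a Wednesday.
Each is the 2nd Wednesday of its month.
2nd Wednesday of June 2002: 2002-06-12.
2nd Wednesday of July 2002: 2002-07-10.
2nd Wednesday of August 2002: 2002-08-14.

2002-06-12, 2002-07-10, 2002-08-14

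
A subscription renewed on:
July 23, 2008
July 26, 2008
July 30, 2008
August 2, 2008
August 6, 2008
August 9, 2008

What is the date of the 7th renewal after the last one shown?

The gap pattern 3, 4, 3, 4, 3 repeats every 2 events.
These are the Wednesdays and Saturdays of each week.
The following Wednesday is August 13, 2008.
The following Saturday is August 16, 2008.
The following Wednesday is August 20, 2008.
Next Saturday: August 23, 2008.
The following Wednesday is August 27, 2008.
Next Saturday: August 30, 2008.
The following Wednesday is September 3, 2008.

September 3, 2008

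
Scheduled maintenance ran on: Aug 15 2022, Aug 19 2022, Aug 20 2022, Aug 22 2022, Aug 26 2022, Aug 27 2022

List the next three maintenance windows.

Aug 29 2022, Sep 2 2022, Sep 3 2022

The gap pattern 4, 1, 2, 4, 1 repeats every 3 events.
These are the Mondays, Fridays and Saturdays of each week.
Next Monday: Aug 29 2022.
The following Friday is Sep 2 2022.
Next Saturday: Sep 3 2022.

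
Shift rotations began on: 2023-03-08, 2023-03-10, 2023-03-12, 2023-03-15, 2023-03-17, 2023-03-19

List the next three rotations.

2023-03-22, 2023-03-24, 2023-03-26

Every event lands on a Wednesday or Friday or Sunday (gaps cycle 2, 2, 3, 2, 2).
So the schedule is: every Wednesday, Friday and Sunday.
Next Wednesday: 2023-03-22.
Next Friday: 2023-03-24.
Next Sunday: 2023-03-26.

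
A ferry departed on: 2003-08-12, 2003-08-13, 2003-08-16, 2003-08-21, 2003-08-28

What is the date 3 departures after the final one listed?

2003-09-30

Gaps: 1, 3, 5, 7 days — each gap is 2 larger than the previous one.
Next gap: 9 days. 2003-08-28 + 9 days = 2003-09-06.
Next gap: 11 days. 2003-09-06 + 11 days = 2003-09-17.
Next gap: 13 days. 2003-09-17 + 13 days = 2003-09-30.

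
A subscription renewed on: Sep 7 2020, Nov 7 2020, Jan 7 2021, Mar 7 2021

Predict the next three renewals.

May 7 2021, Jul 7 2021, Sep 7 2021

Gaps: 61, 61, 59 days — not constant. Every event is on the 7th of the month.
Pattern: the 7th of every 2 months.
May 2021: May 7 2021.
Next: July 2021 → Jul 7 2021.
September 2021: Sep 7 2021.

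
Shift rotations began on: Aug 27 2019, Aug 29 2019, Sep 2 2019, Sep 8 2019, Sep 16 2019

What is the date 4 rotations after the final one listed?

Gaps: 2, 4, 6, 8 days — each gap is 2 larger than the previous one.
Next gap: 10 days. Sep 16 2019 + 10 days = Sep 26 2019.
Next gap: 12 days. Sep 26 2019 + 12 days = Oct 8 2019.
Next gap: 14 days. Oct 8 2019 + 14 days = Oct 22 2019.
Next gap: 16 days. Oct 22 2019 + 16 days = Nov 7 2019.

Nov 7 2019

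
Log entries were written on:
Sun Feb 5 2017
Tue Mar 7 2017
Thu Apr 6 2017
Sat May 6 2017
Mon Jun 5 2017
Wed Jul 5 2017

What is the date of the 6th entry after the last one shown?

The spacing is 30, 30, 30, 30, 30 days — always 30 days.
Wed Jul 5 2017 + 30 days = Fri Aug 4 2017.
Fri Aug 4 2017 + 30 days = Sun Sep 3 2017.
Sun Sep 3 2017 + 30 days = Tue Oct 3 2017.
Tue Oct 3 2017 + 30 days = Thu Nov 2 2017.
Thu Nov 2 2017 + 30 days = Sat Dec 2 2017.
Sat Dec 2 2017 + 30 days = Mon Jan 1 2018.

Mon Jan 1 2018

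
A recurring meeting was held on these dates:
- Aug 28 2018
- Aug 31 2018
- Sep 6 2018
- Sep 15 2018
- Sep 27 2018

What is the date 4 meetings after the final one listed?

Dec 14 2018

Intervals are 3, 6, 9, 12 days — an arithmetic progression with common difference 3.
Next gap: 15 days. Sep 27 2018 + 15 days = Oct 12 2018.
Next gap: 18 days. Oct 12 2018 + 18 days = Oct 30 2018.
Next gap: 21 days. Oct 30 2018 + 21 days = Nov 20 2018.
Next gap: 24 days. Nov 20 2018 + 24 days = Dec 14 2018.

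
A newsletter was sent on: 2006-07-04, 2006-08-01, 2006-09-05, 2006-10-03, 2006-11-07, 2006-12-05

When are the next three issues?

Gaps: 28, 35, 28, 35, 28 days — a mix of 28 and 35. Every date is a Tuesday.
Each is the 1st Tuesday of its month.
January 2007 — 1st Tuesday is 2007-01-02.
1st Tuesday of February 2007: 2007-02-06.
March 2007 — 1st Tuesday is 2007-03-06.

2007-01-02, 2007-02-06, 2007-03-06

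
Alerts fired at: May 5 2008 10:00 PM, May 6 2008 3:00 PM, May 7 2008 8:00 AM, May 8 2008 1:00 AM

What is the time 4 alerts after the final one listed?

May 10 2008 9:00 PM

Spacing: 17, 17, 17 h — constant 17 h.
May 8 2008 1:00 AM + 17 h = May 8 2008 6:00 PM.
May 8 2008 6:00 PM + 17 h = May 9 2008 11:00 AM.
May 9 2008 11:00 AM + 17 h = May 10 2008 4:00 AM.
May 10 2008 4:00 AM + 17 h = May 10 2008 9:00 PM.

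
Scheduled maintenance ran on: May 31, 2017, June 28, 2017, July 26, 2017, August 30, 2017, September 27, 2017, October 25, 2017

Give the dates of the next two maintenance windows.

November 29, 2017; December 27, 2017

All Wednesdays; the gaps (28, 28, 35, 28, 28) vary with month length.
This is the last Wednesday of each month.
Last Wednesday of November 2017: November 29, 2017.
Last Wednesday of December 2017: December 27, 2017.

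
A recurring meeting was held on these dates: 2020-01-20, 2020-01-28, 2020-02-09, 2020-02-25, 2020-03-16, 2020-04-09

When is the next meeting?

Gaps: 8, 12, 16, 20, 24 days — each gap is 4 larger than the previous one.
Next gap: 28 days. 2020-04-09 + 28 days = 2020-05-07.

2020-05-07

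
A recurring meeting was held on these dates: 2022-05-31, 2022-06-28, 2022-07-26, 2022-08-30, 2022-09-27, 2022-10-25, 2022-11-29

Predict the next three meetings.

All Tuesdays; the gaps (28, 28, 35, 28, 28, 35) vary with month length.
This is the last Tuesday of each month.
Last Tuesday of December 2022: 2022-12-27.
January 2023 ends with Tuesday 2023-01-31.
Last Tuesday of February 2023: 2023-02-28.

2022-12-27, 2023-01-31, 2023-02-28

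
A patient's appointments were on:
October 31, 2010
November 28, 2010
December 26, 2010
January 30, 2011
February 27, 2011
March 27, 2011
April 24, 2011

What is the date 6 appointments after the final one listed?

October 30, 2011

Every date is a Sunday; gaps 28, 28, 35, 28, 28, 28 days.
Each is the last Sunday of its month (at least one falls on the 29th or later, ruling out '4th Sunday').
Last Sunday of May 2011: May 29, 2011.
Last Sunday of June 2011: June 26, 2011.
Last Sunday of July 2011: July 31, 2011.
August 2011 ends with Sunday August 28, 2011.
Last Sunday of September 2011: September 25, 2011.
Last Sunday of October 2011: October 30, 2011.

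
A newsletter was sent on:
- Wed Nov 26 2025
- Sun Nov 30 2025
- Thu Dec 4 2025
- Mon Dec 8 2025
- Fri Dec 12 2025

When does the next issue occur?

Tue Dec 16 2025

Every event comes 4 days after the last (4, 4, 4, 4).
Fri Dec 12 2025 + 4 days = Tue Dec 16 2025.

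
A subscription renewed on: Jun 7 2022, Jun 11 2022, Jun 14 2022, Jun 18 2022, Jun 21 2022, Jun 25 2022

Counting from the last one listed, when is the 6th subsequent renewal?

Jul 16 2022

Gaps: 4, 3, 4, 3, 4 days — not constant, but cyclic with period 2.
The events fall on every Tuesday and Saturday.
Next Tuesday: Jun 28 2022.
Next Saturday: Jul 2 2022.
The following Tuesday is Jul 5 2022.
Next Saturday: Jul 9 2022.
The following Tuesday is Jul 12 2022.
The following Saturday is Jul 16 2022.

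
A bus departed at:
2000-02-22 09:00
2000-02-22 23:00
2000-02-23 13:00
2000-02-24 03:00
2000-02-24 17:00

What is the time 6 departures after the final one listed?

The interval is a steady 14 hours (14, 14, 14, 14).
2000-02-24 17:00 + 14 h = 2000-02-25 07:00.
2000-02-25 07:00 + 14 h = 2000-02-25 21:00.
2000-02-25 21:00 + 14 h = 2000-02-26 11:00.
2000-02-26 11:00 + 14 h = 2000-02-27 01:00.
2000-02-27 01:00 + 14 h = 2000-02-27 15:00.
2000-02-27 15:00 + 14 h = 2000-02-28 05:00.

2000-02-28 05:00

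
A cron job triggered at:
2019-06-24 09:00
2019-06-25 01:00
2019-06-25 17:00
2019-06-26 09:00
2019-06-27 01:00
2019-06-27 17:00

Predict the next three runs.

Gaps: 16, 16, 16, 16, 16 hours — each event is 16 hours after the previous one.
2019-06-27 17:00 + 16 h = 2019-06-28 09:00.
2019-06-28 09:00 + 16 h = 2019-06-29 01:00.
2019-06-29 01:00 + 16 h = 2019-06-29 17:00.

2019-06-28 09:00, 2019-06-29 01:00, 2019-06-29 17:00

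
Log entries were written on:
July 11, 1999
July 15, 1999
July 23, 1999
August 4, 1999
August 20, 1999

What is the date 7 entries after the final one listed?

Intervals are 4, 8, 12, 16 days — an arithmetic progression with common difference 4.
Next gap: 20 days. August 20, 1999 + 20 days = September 9, 1999.
Next gap: 24 days. September 9, 1999 + 24 days = October 3, 1999.
Next gap: 28 days. October 3, 1999 + 28 days = October 31, 1999.
Next gap: 32 days. October 31, 1999 + 32 days = December 2, 1999.
Next gap: 36 days. December 2, 1999 + 36 days = January 7, 2000.
Next gap: 40 days. January 7, 2000 + 40 days = February 16, 2000.
Next gap: 44 days. February 16, 2000 + 44 days = March 31, 2000.

March 31, 2000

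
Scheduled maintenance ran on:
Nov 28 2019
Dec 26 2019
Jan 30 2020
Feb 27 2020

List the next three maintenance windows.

Every date is a Thursday; gaps 28, 35, 28 days.
Each is the last Thursday of its month (at least one falls on the 29th or later, ruling out '4th Thursday').
Last Thursday of March 2020: Mar 26 2020.
April 2020 ends with Thursday Apr 30 2020.
Last Thursday of May 2020: May 28 2020.

Mar 26 2020, Apr 30 2020, May 28 2020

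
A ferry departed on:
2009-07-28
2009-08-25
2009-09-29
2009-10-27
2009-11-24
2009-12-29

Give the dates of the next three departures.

2010-01-26, 2010-02-23, 2010-03-30

All Tuesdays; the gaps (28, 35, 28, 28, 35) vary with month length.
This is the last Tuesday of each month.
January 2010 ends with Tuesday 2010-01-26.
Last Tuesday of February 2010: 2010-02-23.
Last Tuesday of March 2010: 2010-03-30.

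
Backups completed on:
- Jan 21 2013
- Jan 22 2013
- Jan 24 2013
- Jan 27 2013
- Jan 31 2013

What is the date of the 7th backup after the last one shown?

Gaps: 1, 2, 3, 4 days — each gap is 1 larger than the previous one.
Next gap: 5 days. Jan 31 2013 + 5 days = Feb 5 2013.
Next gap: 6 days. Feb 5 2013 + 6 days = Feb 11 2013.
Next gap: 7 days. Feb 11 2013 + 7 days = Feb 18 2013.
Next gap: 8 days. Feb 18 2013 + 8 days = Feb 26 2013.
Next gap: 9 days. Feb 26 2013 + 9 days = Mar 7 2013.
Next gap: 10 days. Mar 7 2013 + 10 days = Mar 17 2013.
Next gap: 11 days. Mar 17 2013 + 11 days = Mar 28 2013.

Mar 28 2013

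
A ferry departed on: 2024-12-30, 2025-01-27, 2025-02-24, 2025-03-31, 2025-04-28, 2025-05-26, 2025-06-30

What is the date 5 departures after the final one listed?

2025-11-24

Every date is a Monday; gaps 28, 28, 35, 28, 28, 35 days.
Each is the last Monday of its month (at least one falls on the 29th or later, ruling out '4th Monday').
Last Monday of July 2025: 2025-07-28.
August 2025 ends with Monday 2025-08-25.
Last Monday of September 2025: 2025-09-29.
October 2025 ends with Monday 2025-10-27.
Last Monday of November 2025: 2025-11-24.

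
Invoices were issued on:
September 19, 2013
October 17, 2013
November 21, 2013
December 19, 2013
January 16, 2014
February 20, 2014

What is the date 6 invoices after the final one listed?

These are Thursdays at 28- or 35-day spacing (28, 35, 28, 28, 35).
The pattern: 3rd Thursday of the month.
March 2014 — 3rd Thursday is March 20, 2014.
3rd Thursday of April 2014: April 17, 2014.
May 2014 — 3rd Thursday is May 15, 2014.
3rd Thursday of June 2014: June 19, 2014.
3rd Thursday of July 2014: July 17, 2014.
3rd Thursday of August 2014: August 21, 2014.

August 21, 2014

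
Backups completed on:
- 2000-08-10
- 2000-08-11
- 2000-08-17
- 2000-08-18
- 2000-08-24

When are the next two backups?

Gaps: 1, 6, 1, 6 days — not constant, but cyclic with period 2.
The events fall on every Thursday and Friday.
Next Friday: 2000-08-25.
Next Thursday: 2000-08-31.

2000-08-25, 2000-08-31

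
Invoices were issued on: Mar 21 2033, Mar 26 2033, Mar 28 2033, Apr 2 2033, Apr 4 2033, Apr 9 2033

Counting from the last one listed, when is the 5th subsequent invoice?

Gaps: 5, 2, 5, 2, 5 days — not constant, but cyclic with period 2.
The events fall on every Monday and Saturday.
The following Monday is Apr 11 2033.
Next Saturday: Apr 16 2033.
Next Monday: Apr 18 2033.
The following Saturday is Apr 23 2033.
Next Monday: Apr 25 2033.

Apr 25 2033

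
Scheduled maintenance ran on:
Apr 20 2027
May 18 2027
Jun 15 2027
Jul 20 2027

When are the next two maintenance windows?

Aug 17 2027, Sep 21 2027

These are Tuesdays at 28- or 35-day spacing (28, 28, 35).
The pattern: 3rd Tuesday of the month.
August 2027 — 3rd Tuesday is Aug 17 2027.
September 2027 — 3rd Tuesday is Sep 21 2027.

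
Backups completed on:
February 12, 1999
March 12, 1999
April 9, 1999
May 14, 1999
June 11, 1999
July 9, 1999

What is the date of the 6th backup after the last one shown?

January 14, 2000

All dates are Fridays, 28, 28, 35, 28, 28 days apart.
Specifically, the 2nd Friday of each month.
2nd Friday of August 1999: August 13, 1999.
2nd Friday of September 1999: September 10, 1999.
October 1999 — 2nd Friday is October 8, 1999.
November 1999 — 2nd Friday is November 12, 1999.
December 1999 — 2nd Friday is December 10, 1999.
2nd Friday of January 2000: January 14, 2000.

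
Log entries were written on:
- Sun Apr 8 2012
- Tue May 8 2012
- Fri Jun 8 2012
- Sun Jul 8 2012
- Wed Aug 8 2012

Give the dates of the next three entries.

Sat Sep 8 2012, Mon Oct 8 2012, Thu Nov 8 2012

Gaps: 30, 31, 30, 31 days — not constant. Every event is on the 8th of the month.
Pattern: the 8th of each month.
September 2012: Sat Sep 8 2012.
October 2012: Mon Oct 8 2012.
Next: November 2012 → Thu Nov 8 2012.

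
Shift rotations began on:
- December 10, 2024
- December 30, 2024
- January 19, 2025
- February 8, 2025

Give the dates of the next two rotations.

Every event comes 20 days after the last (20, 20, 20).
February 8, 2025 + 20 days = February 28, 2025.
February 28, 2025 + 20 days = March 20, 2025.

February 28, 2025; March 20, 2025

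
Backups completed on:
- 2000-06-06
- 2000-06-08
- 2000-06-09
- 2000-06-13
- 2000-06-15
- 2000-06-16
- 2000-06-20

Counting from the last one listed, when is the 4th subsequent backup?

2000-06-29

The gap pattern 2, 1, 4, 2, 1, 4 repeats every 3 events.
These are the Tuesdays, Thursdays and Fridays of each week.
The following Thursday is 2000-06-22.
The following Friday is 2000-06-23.
The following Tuesday is 2000-06-27.
Next Thursday: 2000-06-29.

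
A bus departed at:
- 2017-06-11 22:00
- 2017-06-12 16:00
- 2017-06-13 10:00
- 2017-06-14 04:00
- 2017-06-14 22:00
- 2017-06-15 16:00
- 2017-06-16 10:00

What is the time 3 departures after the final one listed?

2017-06-18 16:00

The interval is a steady 18 hours (18, 18, 18, 18, 18, 18).
2017-06-16 10:00 + 18 h = 2017-06-17 04:00.
2017-06-17 04:00 + 18 h = 2017-06-17 22:00.
2017-06-17 22:00 + 18 h = 2017-06-18 16:00.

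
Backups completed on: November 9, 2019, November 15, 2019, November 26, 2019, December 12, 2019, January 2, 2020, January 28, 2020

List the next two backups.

February 28, 2020; April 4, 2020

Gaps: 6, 11, 16, 21, 26 days — each gap is 5 larger than the previous one.
Next gap: 31 days. January 28, 2020 + 31 days = February 28, 2020.
Next gap: 36 days. February 28, 2020 + 36 days = April 4, 2020.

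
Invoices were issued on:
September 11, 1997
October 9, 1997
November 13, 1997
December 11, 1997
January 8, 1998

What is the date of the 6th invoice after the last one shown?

These are Thursdays at 28- or 35-day spacing (28, 35, 28, 28).
The pattern: 2nd Thursday of the month.
February 1998 — 2nd Thursday is February 12, 1998.
March 1998 — 2nd Thursday is March 12, 1998.
2nd Thursday of April 1998: April 9, 1998.
2nd Thursday of May 1998: May 14, 1998.
June 1998 — 2nd Thursday is June 11, 1998.
July 1998 — 2nd Thursday is July 9, 1998.

July 9, 1998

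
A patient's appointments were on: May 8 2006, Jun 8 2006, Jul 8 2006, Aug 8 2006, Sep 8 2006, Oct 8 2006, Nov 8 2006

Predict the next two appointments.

Dec 8 2006, Jan 8 2007

Each date is the 8th; the gaps (31, 30, 31, 31, 30, 31) track the month lengths.
The rule is the 8th of each month.
Next: December 2006 → Dec 8 2006.
Next: January 2007 → Jan 8 2007.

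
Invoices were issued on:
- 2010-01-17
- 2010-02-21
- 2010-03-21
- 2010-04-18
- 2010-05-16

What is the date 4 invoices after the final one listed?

2010-09-19

All dates are Sundays, 35, 28, 28, 28 days apart.
Specifically, the 3rd Sunday of each month.
June 2010 — 3rd Sunday is 2010-06-20.
3rd Sunday of July 2010: 2010-07-18.
August 2010 — 3rd Sunday is 2010-08-15.
3rd Sunday of September 2010: 2010-09-19.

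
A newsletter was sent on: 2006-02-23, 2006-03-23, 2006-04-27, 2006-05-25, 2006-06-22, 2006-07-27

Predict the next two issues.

Gaps: 28, 35, 28, 28, 35 days — a mix of 28 and 35. Every date is a Thursday.
Each is the 4th Thursday of its month.
4th Thursday of August 2006: 2006-08-24.
4th Thursday of September 2006: 2006-09-28.

2006-08-24, 2006-09-28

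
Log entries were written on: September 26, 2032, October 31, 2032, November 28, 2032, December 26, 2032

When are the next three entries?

January 30, 2033; February 27, 2033; March 27, 2033

Every date is a Sunday; gaps 35, 28, 28 days.
Each is the last Sunday of its month (at least one falls on the 29th or later, ruling out '4th Sunday').
Last Sunday of January 2033: January 30, 2033.
Last Sunday of February 2033: February 27, 2033.
Last Sunday of March 2033: March 27, 2033.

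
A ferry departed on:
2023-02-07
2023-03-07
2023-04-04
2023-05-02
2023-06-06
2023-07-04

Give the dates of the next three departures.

These are Tuesdays at 28- or 35-day spacing (28, 28, 28, 35, 28).
The pattern: 1st Tuesday of the month.
August 2023 — 1st Tuesday is 2023-08-01.
September 2023 — 1st Tuesday is 2023-09-05.
October 2023 — 1st Tuesday is 2023-10-03.

2023-08-01, 2023-09-05, 2023-10-03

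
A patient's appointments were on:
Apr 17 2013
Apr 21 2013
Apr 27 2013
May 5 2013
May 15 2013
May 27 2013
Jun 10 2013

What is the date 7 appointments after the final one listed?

Nov 11 2013

Intervals are 4, 6, 8, 10, 12, 14 days — an arithmetic progression with common difference 2.
Next gap: 16 days. Jun 10 2013 + 16 days = Jun 26 2013.
Next gap: 18 days. Jun 26 2013 + 18 days = Jul 14 2013.
Next gap: 20 days. Jul 14 2013 + 20 days = Aug 3 2013.
Next gap: 22 days. Aug 3 2013 + 22 days = Aug 25 2013.
Next gap: 24 days. Aug 25 2013 + 24 days = Sep 18 2013.
Next gap: 26 days. Sep 18 2013 + 26 days = Oct 14 2013.
Next gap: 28 days. Oct 14 2013 + 28 days = Nov 11 2013.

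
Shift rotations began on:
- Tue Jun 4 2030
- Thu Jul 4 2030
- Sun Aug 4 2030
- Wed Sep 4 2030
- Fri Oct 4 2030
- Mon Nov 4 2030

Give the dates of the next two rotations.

Wed Dec 4 2030, Sat Jan 4 2031

The day-of-month is always 4 (30, 31, 31, 30, 31 days between events).
So this recurs on the 4th of each month.
December 2030: Wed Dec 4 2030.
Next: January 2031 → Sat Jan 4 2031.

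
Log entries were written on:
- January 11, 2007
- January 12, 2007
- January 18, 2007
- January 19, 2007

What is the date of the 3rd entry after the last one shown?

Every event lands on a Thursday or Friday (gaps cycle 1, 6, 1).
So the schedule is: every Thursday and Friday.
The following Thursday is January 25, 2007.
Next Friday: January 26, 2007.
Next Thursday: February 1, 2007.

February 1, 2007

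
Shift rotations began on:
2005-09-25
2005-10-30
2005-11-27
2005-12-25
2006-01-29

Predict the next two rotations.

2006-02-26, 2006-03-26

These are Sundays with 35, 28, 28, 35-day gaps.
Each is the final Sunday of its month — 2005-10-30 is past the 28th, so '4th Sunday' doesn't fit.
Last Sunday of February 2006: 2006-02-26.
March 2006 ends with Sunday 2006-03-26.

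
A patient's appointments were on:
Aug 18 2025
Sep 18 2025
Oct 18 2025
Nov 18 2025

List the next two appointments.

The day-of-month is always 18 (31, 30, 31 days between events).
So this recurs on the 18th of each month.
December 2025: Dec 18 2025.
Next: January 2026 → Jan 18 2026.

Dec 18 2025, Jan 18 2026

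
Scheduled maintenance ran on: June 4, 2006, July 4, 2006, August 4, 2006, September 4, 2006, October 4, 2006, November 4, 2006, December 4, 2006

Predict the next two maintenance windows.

Gaps: 30, 31, 31, 30, 31, 30 days — not constant. Every event is on the 4th of the month.
Pattern: the 4th of each month.
Next: January 2007 → January 4, 2007.
February 2007: February 4, 2007.

January 4, 2007; February 4, 2007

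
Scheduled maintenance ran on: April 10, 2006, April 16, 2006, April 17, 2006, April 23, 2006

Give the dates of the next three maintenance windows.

April 24, 2006; April 30, 2006; May 1, 2006

The gap pattern 6, 1, 6 repeats every 2 events.
These are the Mondays and Sundays of each week.
The following Monday is April 24, 2006.
Next Sunday: April 30, 2006.
The following Monday is May 1, 2006.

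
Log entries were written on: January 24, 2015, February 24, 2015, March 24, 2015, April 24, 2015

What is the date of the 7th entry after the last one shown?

November 24, 2015

Gaps: 31, 28, 31 days — not constant. Every event is on the 24th of the month.
Pattern: the 24th of each month.
Next: May 2015 → May 24, 2015.
Next: June 2015 → June 24, 2015.
July 2015: July 24, 2015.
August 2015: August 24, 2015.
September 2015: September 24, 2015.
October 2015: October 24, 2015.
Next: November 2015 → November 24, 2015.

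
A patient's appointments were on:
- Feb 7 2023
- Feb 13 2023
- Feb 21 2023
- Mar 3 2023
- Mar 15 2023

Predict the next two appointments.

Mar 29 2023, Apr 14 2023

Intervals are 6, 8, 10, 12 days — an arithmetic progression with common difference 2.
Next gap: 14 days. Mar 15 2023 + 14 days = Mar 29 2023.
Next gap: 16 days. Mar 29 2023 + 16 days = Apr 14 2023.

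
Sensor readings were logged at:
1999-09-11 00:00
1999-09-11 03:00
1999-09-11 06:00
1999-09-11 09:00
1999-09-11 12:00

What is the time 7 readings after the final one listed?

1999-09-12 09:00

Spacing: 3, 3, 3, 3 h — constant 3 h.
1999-09-11 12:00 + 3 h = 1999-09-11 15:00.
1999-09-11 15:00 + 3 h = 1999-09-11 18:00.
1999-09-11 18:00 + 3 h = 1999-09-11 21:00.
1999-09-11 21:00 + 3 h = 1999-09-12 00:00.
1999-09-12 00:00 + 3 h = 1999-09-12 03:00.
1999-09-12 03:00 + 3 h = 1999-09-12 06:00.
1999-09-12 06:00 + 3 h = 1999-09-12 09:00.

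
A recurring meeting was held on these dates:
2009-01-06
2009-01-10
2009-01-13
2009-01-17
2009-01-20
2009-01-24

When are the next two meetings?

2009-01-27, 2009-01-31

The gap pattern 4, 3, 4, 3, 4 repeats every 2 events.
These are the Tuesdays and Saturdays of each week.
The following Tuesday is 2009-01-27.
Next Saturday: 2009-01-31.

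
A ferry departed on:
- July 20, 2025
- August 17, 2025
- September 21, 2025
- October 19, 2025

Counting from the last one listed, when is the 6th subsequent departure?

April 19, 2026

These are Sundays at 28- or 35-day spacing (28, 35, 28).
The pattern: 3rd Sunday of the month.
November 2025 — 3rd Sunday is November 16, 2025.
3rd Sunday of December 2025: December 21, 2025.
January 2026 — 3rd Sunday is January 18, 2026.
February 2026 — 3rd Sunday is February 15, 2026.
March 2026 — 3rd Sunday is March 15, 2026.
April 2026 — 3rd Sunday is April 19, 2026.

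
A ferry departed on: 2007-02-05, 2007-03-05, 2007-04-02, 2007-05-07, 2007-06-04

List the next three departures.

2007-07-02, 2007-08-06, 2007-09-03

All dates are Mondays, 28, 28, 35, 28 days apart.
Specifically, the 1st Monday of each month.
1st Monday of July 2007: 2007-07-02.
August 2007 — 1st Monday is 2007-08-06.
September 2007 — 1st Monday is 2007-09-03.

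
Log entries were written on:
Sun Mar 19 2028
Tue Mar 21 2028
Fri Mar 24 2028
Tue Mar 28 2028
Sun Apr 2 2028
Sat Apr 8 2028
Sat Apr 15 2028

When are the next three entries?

The spacing grows by 1 each time: 2, 3, 4, 5, 6, 7 days.
Next gap: 8 days. Sat Apr 15 2028 + 8 days = Sun Apr 23 2028.
Next gap: 9 days. Sun Apr 23 2028 + 9 days = Tue May 2 2028.
Next gap: 10 days. Tue May 2 2028 + 10 days = Fri May 12 2028.

Sun Apr 23 2028, Tue May 2 2028, Fri May 12 2028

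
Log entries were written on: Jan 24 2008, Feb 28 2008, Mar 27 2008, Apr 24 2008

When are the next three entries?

May 22 2008, Jun 26 2008, Jul 24 2008

Gaps: 35, 28, 28 days — a mix of 28 and 35. Every date is a Thursday.
Each is the 4th Thursday of its month.
May 2008 — 4th Thursday is May 22 2008.
June 2008 — 4th Thursday is Jun 26 2008.
July 2008 — 4th Thursday is Jul 24 2008.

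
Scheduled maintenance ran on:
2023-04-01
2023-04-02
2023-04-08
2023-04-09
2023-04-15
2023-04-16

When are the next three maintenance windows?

2023-04-22, 2023-04-23, 2023-04-29

The gap pattern 1, 6, 1, 6, 1 repeats every 2 events.
These are the Saturdays and Sundays of each week.
Next Saturday: 2023-04-22.
Next Sunday: 2023-04-23.
The following Saturday is 2023-04-29.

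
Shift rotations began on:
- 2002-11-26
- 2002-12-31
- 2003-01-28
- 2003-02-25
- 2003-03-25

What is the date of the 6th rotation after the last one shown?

2003-09-30

These are Tuesdays with 35, 28, 28, 28-day gaps.
Each is the final Tuesday of its month — 2002-12-31 is past the 28th, so '4th Tuesday' doesn't fit.
Last Tuesday of April 2003: 2003-04-29.
May 2003 ends with Tuesday 2003-05-27.
June 2003 ends with Tuesday 2003-06-24.
July 2003 ends with Tuesday 2003-07-29.
Last Tuesday of August 2003: 2003-08-26.
September 2003 ends with Tuesday 2003-09-30.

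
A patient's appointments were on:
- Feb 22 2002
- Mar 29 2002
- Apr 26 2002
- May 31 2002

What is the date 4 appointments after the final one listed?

Sep 27 2002

These are Fridays with 35, 28, 35-day gaps.
Each is the final Friday of its month — Mar 29 2002 is past the 28th, so '4th Friday' doesn't fit.
Last Friday of June 2002: Jun 28 2002.
July 2002 ends with Friday Jul 26 2002.
August 2002 ends with Friday Aug 30 2002.
Last Friday of September 2002: Sep 27 2002.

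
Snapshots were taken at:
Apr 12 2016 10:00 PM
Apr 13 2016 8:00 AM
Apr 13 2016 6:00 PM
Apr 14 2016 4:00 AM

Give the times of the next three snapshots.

Gaps: 10, 10, 10 hours — each event is 10 hours after the previous one.
Apr 14 2016 4:00 AM + 10 h = Apr 14 2016 2:00 PM.
Apr 14 2016 2:00 PM + 10 h = Apr 15 2016 12:00 AM.
Apr 15 2016 12:00 AM + 10 h = Apr 15 2016 10:00 AM.

Apr 14 2016 2:00 PM, Apr 15 2016 12:00 AM, Apr 15 2016 10:00 AM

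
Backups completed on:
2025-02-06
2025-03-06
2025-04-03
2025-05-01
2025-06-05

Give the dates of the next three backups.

2025-07-03, 2025-08-07, 2025-09-04

These are Thursdays at 28- or 35-day spacing (28, 28, 28, 35).
The pattern: 1st Thursday of the month.
July 2025 — 1st Thursday is 2025-07-03.
August 2025 — 1st Thursday is 2025-08-07.
September 2025 — 1st Thursday is 2025-09-04.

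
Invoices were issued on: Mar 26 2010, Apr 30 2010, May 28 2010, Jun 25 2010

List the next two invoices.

These are Fridays with 35, 28, 28-day gaps.
Each is the final Friday of its month — Apr 30 2010 is past the 28th, so '4th Friday' doesn't fit.
July 2010 ends with Friday Jul 30 2010.
August 2010 ends with Friday Aug 27 2010.

Jul 30 2010, Aug 27 2010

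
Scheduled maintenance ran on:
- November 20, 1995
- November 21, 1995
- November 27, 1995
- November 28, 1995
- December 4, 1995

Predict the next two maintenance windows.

Every event lands on a Monday or Tuesday (gaps cycle 1, 6, 1, 6).
So the schedule is: every Monday and Tuesday.
Next Tuesday: December 5, 1995.
The following Monday is December 11, 1995.

December 5, 1995; December 11, 1995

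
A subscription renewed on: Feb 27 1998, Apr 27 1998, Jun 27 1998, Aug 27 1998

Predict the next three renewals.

The day-of-month is always 27 (59, 61, 61 days between events).
So this recurs on the 27th of every 2 months.
October 1998: Oct 27 1998.
Next: December 1998 → Dec 27 1998.
Next: February 1999 → Feb 27 1999.

Oct 27 1998, Dec 27 1998, Feb 27 1999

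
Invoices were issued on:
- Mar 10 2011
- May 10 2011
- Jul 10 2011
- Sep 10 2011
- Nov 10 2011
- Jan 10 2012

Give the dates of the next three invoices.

Each date is the 10th; the gaps (61, 61, 62, 61, 61) track the month lengths.
The rule is the 10th of every 2 months.
Next: March 2012 → Mar 10 2012.
Next: May 2012 → May 10 2012.
Next: July 2012 → Jul 10 2012.

Mar 10 2012, May 10 2012, Jul 10 2012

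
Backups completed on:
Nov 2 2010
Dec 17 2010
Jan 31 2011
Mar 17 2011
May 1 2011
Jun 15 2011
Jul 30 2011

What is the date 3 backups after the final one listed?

Dec 12 2011

The spacing is 45, 45, 45, 45, 45, 45 days — always 45 days.
Jul 30 2011 + 45 days = Sep 13 2011.
Sep 13 2011 + 45 days = Oct 28 2011.
Oct 28 2011 + 45 days = Dec 12 2011.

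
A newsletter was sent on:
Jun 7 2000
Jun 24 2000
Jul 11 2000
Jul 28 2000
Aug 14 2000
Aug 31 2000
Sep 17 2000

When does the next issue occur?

Oct 4 2000

Every event comes 17 days after the last (17, 17, 17, 17, 17, 17).
Sep 17 2000 + 17 days = Oct 4 2000.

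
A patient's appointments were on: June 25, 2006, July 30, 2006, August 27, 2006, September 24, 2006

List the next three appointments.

October 29, 2006; November 26, 2006; December 31, 2006

Every date is a Sunday; gaps 35, 28, 28 days.
Each is the last Sunday of its month (at least one falls on the 29th or later, ruling out '4th Sunday').
Last Sunday of October 2006: October 29, 2006.
November 2006 ends with Sunday November 26, 2006.
December 2006 ends with Sunday December 31, 2006.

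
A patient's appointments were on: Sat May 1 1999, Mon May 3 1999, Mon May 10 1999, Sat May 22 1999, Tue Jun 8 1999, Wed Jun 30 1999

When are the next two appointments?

Tue Jul 27 1999, Sat Aug 28 1999

Intervals are 2, 7, 12, 17, 22 days — an arithmetic progression with common difference 5.
Next gap: 27 days. Wed Jun 30 1999 + 27 days = Tue Jul 27 1999.
Next gap: 32 days. Tue Jul 27 1999 + 32 days = Sat Aug 28 1999.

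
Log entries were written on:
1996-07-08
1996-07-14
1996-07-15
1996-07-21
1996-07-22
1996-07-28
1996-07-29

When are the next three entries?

Gaps: 6, 1, 6, 1, 6, 1 days — not constant, but cyclic with period 2.
The events fall on every Monday and Sunday.
The following Sunday is 1996-08-04.
Next Monday: 1996-08-05.
Next Sunday: 1996-08-11.

1996-08-04, 1996-08-05, 1996-08-11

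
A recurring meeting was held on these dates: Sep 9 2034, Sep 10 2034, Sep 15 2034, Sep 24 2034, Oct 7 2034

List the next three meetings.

Intervals are 1, 5, 9, 13 days — an arithmetic progression with common difference 4.
Next gap: 17 days. Oct 7 2034 + 17 days = Oct 24 2034.
Next gap: 21 days. Oct 24 2034 + 21 days = Nov 14 2034.
Next gap: 25 days. Nov 14 2034 + 25 days = Dec 9 2034.

Oct 24 2034, Nov 14 2034, Dec 9 2034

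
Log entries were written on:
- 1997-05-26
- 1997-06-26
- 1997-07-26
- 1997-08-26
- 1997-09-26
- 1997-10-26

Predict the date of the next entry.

Each date is the 26th; the gaps (31, 30, 31, 31, 30) track the month lengths.
The rule is the 26th of each month.
November 1997: 1997-11-26.

1997-11-26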